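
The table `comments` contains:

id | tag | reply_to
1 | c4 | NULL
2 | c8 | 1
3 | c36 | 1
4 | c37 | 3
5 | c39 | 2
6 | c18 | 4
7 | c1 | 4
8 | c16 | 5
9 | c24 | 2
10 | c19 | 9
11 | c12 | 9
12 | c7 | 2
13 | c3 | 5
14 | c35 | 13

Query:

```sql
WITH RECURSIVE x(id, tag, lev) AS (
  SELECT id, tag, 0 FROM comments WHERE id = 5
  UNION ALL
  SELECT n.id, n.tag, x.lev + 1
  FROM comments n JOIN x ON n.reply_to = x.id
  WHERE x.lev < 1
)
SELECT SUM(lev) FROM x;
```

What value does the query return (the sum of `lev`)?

2

Base: id=5 (c39) at lev 0.
Iteration 1: rows with reply_to in {5} -> c16 (id 8, lev 1), c3 (id 13, lev 1).
Iteration 2: lev < 1 fails for all current rows; recursion stops.
SUM(lev) = 0 + 1 + 1 = 2.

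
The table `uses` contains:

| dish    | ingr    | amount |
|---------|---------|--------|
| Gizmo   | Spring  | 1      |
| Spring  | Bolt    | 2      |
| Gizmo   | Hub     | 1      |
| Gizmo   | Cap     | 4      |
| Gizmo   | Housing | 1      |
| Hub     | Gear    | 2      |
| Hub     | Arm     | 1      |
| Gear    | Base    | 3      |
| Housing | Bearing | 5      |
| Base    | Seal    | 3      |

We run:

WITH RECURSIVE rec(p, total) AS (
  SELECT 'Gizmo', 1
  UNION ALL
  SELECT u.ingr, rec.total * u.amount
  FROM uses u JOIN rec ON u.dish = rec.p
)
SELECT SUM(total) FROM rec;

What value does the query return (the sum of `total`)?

42

Base: (Gizmo, total=1).
Iteration 1: components of {Gizmo} -> Cap = 1*4 = 4, Housing = 1*1 = 1, Hub = 1*1 = 1, Spring = 1*1 = 1.
Iteration 2: components of {Cap,Housing,Hub,Spring} -> Arm = 1*1 = 1, Bearing = 1*5 = 5, Bolt = 1*2 = 2, Gear = 1*2 = 2.
Iteration 3: components of {Arm,Bearing,Bolt,Gear} -> Base = 2*3 = 6.
Iteration 4: components of {Base} -> Seal = 6*3 = 18.
Iteration 5: no further components; recursion stops.
SUM(total) = 1 + 1 + 1 + 4 + 1 + 2 + 2 + 1 + 5 + 6 + 18 = 42.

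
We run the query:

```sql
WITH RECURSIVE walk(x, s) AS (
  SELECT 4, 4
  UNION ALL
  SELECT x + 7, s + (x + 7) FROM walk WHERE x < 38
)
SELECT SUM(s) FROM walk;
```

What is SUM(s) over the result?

329

Base: x=4, s=4.
Iteration 1: 4 < 38 holds -> x = 4 + 7 = 11, s = 4 + 11 = 15.
Iteration 2: 11 < 38 holds -> x = 11 + 7 = 18, s = 15 + 18 = 33.
Iteration 3: 18 < 38 holds -> x = 18 + 7 = 25, s = 33 + 25 = 58.
Iteration 4: 25 < 38 holds -> x = 25 + 7 = 32, s = 58 + 32 = 90.
Iteration 5: 32 < 38 holds -> x = 32 + 7 = 39, s = 90 + 39 = 129.
Iteration 6: 39 < 38 fails; recursion stops.
SUM(s) = 4 + 15 + 33 + 58 + 90 + 129 = 329.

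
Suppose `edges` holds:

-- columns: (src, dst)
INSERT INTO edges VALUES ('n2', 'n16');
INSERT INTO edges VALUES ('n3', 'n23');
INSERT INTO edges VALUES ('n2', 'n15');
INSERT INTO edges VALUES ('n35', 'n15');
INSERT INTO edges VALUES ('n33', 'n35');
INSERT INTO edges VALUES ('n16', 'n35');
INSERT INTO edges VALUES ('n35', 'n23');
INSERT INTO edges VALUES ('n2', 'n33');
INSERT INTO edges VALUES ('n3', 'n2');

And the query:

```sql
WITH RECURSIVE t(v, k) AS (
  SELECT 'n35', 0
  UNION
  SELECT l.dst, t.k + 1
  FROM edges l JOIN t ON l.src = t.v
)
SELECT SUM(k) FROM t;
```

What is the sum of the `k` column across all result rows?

Base: (n35, k=0).
Iteration 1: edges from {n35} -> (n15, k=1), (n23, k=1).
Iteration 2: no outgoing edges from {n15,n23}; recursion stops.
SUM(k) = 0 + 1 + 1 = 2.

2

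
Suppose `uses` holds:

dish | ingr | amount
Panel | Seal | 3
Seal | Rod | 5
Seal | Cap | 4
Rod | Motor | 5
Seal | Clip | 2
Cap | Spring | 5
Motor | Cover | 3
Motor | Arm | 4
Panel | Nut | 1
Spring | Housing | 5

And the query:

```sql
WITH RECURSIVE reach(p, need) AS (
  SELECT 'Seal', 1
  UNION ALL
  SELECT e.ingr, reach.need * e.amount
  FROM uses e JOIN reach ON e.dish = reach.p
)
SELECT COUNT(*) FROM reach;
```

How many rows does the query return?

9

Base: (Seal, need=1).
Iteration 1: components of {Seal} -> Cap = 1*4 = 4, Clip = 1*2 = 2, Rod = 1*5 = 5.
Iteration 2: components of {Cap,Clip,Rod} -> Motor = 5*5 = 25, Spring = 4*5 = 20.
Iteration 3: components of {Motor,Spring} -> Arm = 25*4 = 100, Cover = 25*3 = 75, Housing = 20*5 = 100.
Iteration 4: no further components; recursion stops.
Total rows emitted: 9.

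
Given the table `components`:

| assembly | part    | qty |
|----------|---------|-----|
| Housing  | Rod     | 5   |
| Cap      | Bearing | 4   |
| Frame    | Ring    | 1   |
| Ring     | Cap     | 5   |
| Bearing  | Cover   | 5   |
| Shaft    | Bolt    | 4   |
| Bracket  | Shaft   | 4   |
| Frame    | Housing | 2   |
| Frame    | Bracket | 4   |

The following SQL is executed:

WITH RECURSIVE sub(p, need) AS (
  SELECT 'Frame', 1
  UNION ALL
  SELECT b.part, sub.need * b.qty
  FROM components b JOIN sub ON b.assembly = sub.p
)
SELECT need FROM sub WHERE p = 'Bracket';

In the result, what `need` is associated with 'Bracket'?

4

Base: (Frame, need=1).
Iteration 1: components of {Frame} -> Bracket = 1*4 = 4, Housing = 1*2 = 2, Ring = 1*1 = 1.
Iteration 2: components of {Bracket,Housing,Ring} -> Cap = 1*5 = 5, Rod = 2*5 = 10, Shaft = 4*4 = 16.
Iteration 3: components of {Cap,Rod,Shaft} -> Bearing = 5*4 = 20, Bolt = 16*4 = 64.
Iteration 4: components of {Bearing,Bolt} -> Cover = 20*5 = 100.
Iteration 5: no further components; recursion stops.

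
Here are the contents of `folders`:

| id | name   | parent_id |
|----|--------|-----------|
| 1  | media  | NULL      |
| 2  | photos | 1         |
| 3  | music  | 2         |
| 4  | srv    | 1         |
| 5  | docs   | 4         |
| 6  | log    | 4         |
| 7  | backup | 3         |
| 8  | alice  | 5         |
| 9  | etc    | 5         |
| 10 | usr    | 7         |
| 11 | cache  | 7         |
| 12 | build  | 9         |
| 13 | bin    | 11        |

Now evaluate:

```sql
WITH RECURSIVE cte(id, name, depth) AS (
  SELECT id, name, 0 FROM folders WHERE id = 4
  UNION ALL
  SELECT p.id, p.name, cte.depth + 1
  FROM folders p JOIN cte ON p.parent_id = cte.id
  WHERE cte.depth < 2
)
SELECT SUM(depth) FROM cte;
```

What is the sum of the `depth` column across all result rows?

6

Base: id=4 (srv) at depth 0.
Iteration 1: rows with parent_id in {4} -> docs (id 5, depth 1), log (id 6, depth 1).
Iteration 2: rows with parent_id in {5,6} -> alice (id 8, depth 2), etc (id 9, depth 2).
Iteration 3: depth < 2 fails for all current rows; recursion stops.
SUM(depth) = 0 + 1 + 1 + 2 + 2 = 6.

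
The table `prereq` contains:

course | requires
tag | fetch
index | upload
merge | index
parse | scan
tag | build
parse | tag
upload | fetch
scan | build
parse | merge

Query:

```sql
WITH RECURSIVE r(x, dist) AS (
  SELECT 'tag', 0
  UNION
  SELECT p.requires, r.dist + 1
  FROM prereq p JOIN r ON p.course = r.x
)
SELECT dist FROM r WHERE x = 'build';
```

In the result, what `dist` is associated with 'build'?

1

Base: (tag, dist=0).
Iteration 1: edges from {tag} -> (build, dist=1), (fetch, dist=1).
Iteration 2: no outgoing edges from {build,fetch}; recursion stops.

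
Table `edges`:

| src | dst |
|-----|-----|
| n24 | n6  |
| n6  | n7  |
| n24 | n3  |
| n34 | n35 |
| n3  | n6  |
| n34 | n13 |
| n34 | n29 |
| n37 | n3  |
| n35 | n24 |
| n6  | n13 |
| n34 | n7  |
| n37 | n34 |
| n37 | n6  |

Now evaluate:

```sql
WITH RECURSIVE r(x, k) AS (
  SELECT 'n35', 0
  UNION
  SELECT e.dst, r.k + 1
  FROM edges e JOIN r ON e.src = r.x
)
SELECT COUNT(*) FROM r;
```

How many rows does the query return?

9

Base: (n35, k=0).
Iteration 1: edges from {n35} -> (n24, k=1).
Iteration 2: edges from {n24} -> (n3, k=2), (n6, k=2).
Iteration 3: edges from {n3,n6} -> (n13, k=3), (n6, k=3), (n7, k=3).
Iteration 4: edges from {n13,n6,n7} -> (n13, k=4), (n7, k=4).
Iteration 5: no outgoing edges from {n13,n7}; recursion stops.
Total rows emitted: 9.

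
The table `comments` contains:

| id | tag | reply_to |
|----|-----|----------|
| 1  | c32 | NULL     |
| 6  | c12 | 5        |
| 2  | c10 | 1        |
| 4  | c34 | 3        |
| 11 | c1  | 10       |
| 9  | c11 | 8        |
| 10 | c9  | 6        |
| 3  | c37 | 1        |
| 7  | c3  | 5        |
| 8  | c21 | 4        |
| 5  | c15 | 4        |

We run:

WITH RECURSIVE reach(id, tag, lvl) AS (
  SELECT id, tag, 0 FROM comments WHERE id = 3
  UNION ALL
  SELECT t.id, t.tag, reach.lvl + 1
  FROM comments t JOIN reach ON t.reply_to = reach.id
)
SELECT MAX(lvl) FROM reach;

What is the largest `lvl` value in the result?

5

Base: id=3 (c37) at lvl 0.
Iteration 1: rows with reply_to in {3} -> c34 (id 4, lvl 1).
Iteration 2: rows with reply_to in {4} -> c15 (id 5, lvl 2), c21 (id 8, lvl 2).
Iteration 3: rows with reply_to in {5,8} -> c12 (id 6, lvl 3), c3 (id 7, lvl 3), c11 (id 9, lvl 3).
Iteration 4: rows with reply_to in {6,7,9} -> c9 (id 10, lvl 4).
Iteration 5: rows with reply_to in {10} -> c1 (id 11, lvl 5).
Iteration 6: no rows with reply_to in {11}; recursion stops.
lvl values: 0, 1, 2, 2, 3, 3, 3, 4, 5; the maximum is 5.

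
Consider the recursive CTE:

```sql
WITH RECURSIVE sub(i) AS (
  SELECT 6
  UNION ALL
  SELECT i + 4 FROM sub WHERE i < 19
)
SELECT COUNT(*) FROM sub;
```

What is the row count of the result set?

5

Base: i=6.
Iteration 1: 6 < 19 holds -> i = 6 + 4 = 10.
Iteration 2: 10 < 19 holds -> i = 10 + 4 = 14.
Iteration 3: 14 < 19 holds -> i = 14 + 4 = 18.
Iteration 4: 18 < 19 holds -> i = 18 + 4 = 22.
Iteration 5: 22 < 19 fails; recursion stops.
Total rows emitted: 5.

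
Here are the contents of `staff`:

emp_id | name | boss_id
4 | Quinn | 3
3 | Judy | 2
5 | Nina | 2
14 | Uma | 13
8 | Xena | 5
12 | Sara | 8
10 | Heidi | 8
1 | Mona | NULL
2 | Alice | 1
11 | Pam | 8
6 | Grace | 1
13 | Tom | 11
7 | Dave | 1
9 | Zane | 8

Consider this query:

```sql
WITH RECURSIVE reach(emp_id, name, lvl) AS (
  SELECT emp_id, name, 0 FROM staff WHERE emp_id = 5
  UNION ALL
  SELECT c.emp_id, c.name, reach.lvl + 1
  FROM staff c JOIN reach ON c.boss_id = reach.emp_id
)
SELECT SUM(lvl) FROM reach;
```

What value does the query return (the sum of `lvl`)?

16

Base: emp_id=5 (Nina) at lvl 0.
Iteration 1: rows with boss_id in {5} -> Xena (id 8, lvl 1).
Iteration 2: rows with boss_id in {8} -> Zane (id 9, lvl 2), Heidi (id 10, lvl 2), Pam (id 11, lvl 2), Sara (id 12, lvl 2).
Iteration 3: rows with boss_id in {9,10,11,12} -> Tom (id 13, lvl 3).
Iteration 4: rows with boss_id in {13} -> Uma (id 14, lvl 4).
Iteration 5: no rows with boss_id in {14}; recursion stops.
SUM(lvl) = 0 + 1 + 2 + 2 + 2 + 2 + 3 + 4 = 16.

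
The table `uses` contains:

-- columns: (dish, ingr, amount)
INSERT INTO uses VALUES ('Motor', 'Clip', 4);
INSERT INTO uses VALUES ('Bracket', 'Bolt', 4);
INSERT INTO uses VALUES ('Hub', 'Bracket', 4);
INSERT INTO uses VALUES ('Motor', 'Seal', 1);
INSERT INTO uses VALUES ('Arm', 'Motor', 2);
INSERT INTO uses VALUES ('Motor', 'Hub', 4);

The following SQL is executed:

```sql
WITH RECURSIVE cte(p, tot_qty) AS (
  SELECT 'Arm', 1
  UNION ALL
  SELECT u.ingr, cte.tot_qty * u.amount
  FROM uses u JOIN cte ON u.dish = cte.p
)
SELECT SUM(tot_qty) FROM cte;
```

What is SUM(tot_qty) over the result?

181

Base: (Arm, tot_qty=1).
Iteration 1: components of {Arm} -> Motor = 1*2 = 2.
Iteration 2: components of {Motor} -> Clip = 2*4 = 8, Hub = 2*4 = 8, Seal = 2*1 = 2.
Iteration 3: components of {Clip,Hub,Seal} -> Bracket = 8*4 = 32.
Iteration 4: components of {Bracket} -> Bolt = 32*4 = 128.
Iteration 5: no further components; recursion stops.
SUM(tot_qty) = 1 + 2 + 8 + 2 + 8 + 32 + 128 = 181.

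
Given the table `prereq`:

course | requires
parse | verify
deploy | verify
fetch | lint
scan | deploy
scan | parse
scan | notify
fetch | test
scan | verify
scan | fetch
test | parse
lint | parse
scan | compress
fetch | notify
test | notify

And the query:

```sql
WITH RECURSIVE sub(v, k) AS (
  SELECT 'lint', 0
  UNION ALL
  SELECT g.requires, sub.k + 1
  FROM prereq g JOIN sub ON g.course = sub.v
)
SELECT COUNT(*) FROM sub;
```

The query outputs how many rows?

3

Base: (lint, k=0).
Iteration 1: edges from {lint} -> (parse, k=1).
Iteration 2: edges from {parse} -> (verify, k=2).
Iteration 3: no outgoing edges from {verify}; recursion stops.
Total rows emitted: 3.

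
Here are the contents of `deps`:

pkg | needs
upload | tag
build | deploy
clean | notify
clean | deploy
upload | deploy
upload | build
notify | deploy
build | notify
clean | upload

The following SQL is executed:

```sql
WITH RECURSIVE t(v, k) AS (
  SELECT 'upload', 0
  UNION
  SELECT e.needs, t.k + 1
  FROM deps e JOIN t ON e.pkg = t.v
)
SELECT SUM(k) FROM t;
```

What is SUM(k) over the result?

Base: (upload, k=0).
Iteration 1: edges from {upload} -> (build, k=1), (deploy, k=1), (tag, k=1).
Iteration 2: edges from {build,deploy,tag} -> (deploy, k=2), (notify, k=2).
Iteration 3: edges from {deploy,notify} -> (deploy, k=3).
Iteration 4: no outgoing edges from {deploy}; recursion stops.
SUM(k) = 0 + 1 + 1 + 1 + 2 + 2 + 3 = 10.

10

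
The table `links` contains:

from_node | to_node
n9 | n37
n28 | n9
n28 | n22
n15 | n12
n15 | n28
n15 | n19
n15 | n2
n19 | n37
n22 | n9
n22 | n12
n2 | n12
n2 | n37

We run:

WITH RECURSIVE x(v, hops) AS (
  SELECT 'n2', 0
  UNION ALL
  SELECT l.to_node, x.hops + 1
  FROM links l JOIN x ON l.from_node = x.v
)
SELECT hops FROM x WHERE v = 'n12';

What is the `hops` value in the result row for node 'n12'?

1

Base: (n2, hops=0).
Iteration 1: edges from {n2} -> (n12, hops=1), (n37, hops=1).
Iteration 2: no outgoing edges from {n12,n37}; recursion stops.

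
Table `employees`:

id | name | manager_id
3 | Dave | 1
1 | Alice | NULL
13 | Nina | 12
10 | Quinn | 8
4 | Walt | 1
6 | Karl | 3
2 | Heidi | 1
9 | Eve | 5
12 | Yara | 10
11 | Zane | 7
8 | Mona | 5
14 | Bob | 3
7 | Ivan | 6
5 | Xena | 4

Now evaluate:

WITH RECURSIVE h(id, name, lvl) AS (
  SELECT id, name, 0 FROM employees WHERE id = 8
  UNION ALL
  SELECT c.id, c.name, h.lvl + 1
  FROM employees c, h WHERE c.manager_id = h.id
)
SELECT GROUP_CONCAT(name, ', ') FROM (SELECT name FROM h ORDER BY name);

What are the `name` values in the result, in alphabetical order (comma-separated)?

Mona, Nina, Quinn, Yara

Base: id=8 (Mona) at lvl 0.
Iteration 1: rows with manager_id in {8} -> Quinn (id 10, lvl 1).
Iteration 2: rows with manager_id in {10} -> Yara (id 12, lvl 2).
Iteration 3: rows with manager_id in {12} -> Nina (id 13, lvl 3).
Iteration 4: no rows with manager_id in {13}; recursion stops.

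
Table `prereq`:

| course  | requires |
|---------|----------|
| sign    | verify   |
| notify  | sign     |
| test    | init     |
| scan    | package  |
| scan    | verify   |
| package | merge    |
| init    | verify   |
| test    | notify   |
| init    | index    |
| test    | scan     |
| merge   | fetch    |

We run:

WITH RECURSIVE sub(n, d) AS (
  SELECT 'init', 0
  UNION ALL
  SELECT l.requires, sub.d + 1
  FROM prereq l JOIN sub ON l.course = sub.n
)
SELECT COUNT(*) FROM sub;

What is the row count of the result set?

3

Base: (init, d=0).
Iteration 1: edges from {init} -> (index, d=1), (verify, d=1).
Iteration 2: no outgoing edges from {index,verify}; recursion stops.
Total rows emitted: 3.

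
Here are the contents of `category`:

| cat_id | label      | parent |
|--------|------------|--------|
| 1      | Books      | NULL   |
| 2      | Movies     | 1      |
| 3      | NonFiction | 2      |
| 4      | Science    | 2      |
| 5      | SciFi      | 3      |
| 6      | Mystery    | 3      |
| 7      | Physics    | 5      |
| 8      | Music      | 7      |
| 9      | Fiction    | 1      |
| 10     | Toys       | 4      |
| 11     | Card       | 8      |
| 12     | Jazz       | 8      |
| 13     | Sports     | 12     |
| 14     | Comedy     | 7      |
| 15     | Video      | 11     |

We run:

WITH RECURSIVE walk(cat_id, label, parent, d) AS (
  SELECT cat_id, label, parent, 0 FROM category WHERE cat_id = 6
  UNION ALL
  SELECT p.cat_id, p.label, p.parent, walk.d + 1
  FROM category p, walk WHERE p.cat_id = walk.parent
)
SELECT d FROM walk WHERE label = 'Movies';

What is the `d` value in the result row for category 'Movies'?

2

Base: cat_id=6 (Mystery), parent=3, d 0.
Iteration 1: join on cat_id=3 -> NonFiction (id 3, parent=2, d 1).
Iteration 2: join on cat_id=2 -> Movies (id 2, parent=1, d 2).
Iteration 3: join on cat_id=1 -> Books (id 1, parent=NULL, d 3).
Iteration 4: parent is NULL; no match; recursion stops.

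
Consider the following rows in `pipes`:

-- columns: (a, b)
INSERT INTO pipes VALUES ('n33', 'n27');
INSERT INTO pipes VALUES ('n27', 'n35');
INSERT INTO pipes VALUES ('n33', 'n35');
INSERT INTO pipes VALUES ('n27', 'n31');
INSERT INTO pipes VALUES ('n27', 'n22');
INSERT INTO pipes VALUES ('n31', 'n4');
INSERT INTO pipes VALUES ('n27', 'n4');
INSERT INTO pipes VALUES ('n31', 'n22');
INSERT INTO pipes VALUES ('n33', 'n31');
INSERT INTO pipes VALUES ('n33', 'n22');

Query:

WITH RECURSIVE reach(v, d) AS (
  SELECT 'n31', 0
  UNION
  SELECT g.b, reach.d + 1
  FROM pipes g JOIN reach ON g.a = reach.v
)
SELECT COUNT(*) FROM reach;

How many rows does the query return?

Base: (n31, d=0).
Iteration 1: edges from {n31} -> (n22, d=1), (n4, d=1).
Iteration 2: no outgoing edges from {n22,n4}; recursion stops.
Total rows emitted: 3.

3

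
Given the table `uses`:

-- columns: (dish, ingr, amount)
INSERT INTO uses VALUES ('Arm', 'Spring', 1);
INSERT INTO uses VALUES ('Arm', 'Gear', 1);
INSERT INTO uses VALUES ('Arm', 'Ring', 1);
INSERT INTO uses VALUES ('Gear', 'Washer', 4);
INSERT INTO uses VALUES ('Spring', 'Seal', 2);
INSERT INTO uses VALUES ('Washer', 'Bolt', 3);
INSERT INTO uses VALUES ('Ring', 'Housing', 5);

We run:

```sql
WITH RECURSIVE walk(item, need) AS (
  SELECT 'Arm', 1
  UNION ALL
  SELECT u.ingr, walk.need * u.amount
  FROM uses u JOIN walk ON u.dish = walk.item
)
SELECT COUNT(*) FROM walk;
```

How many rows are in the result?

Base: (Arm, need=1).
Iteration 1: components of {Arm} -> Gear = 1*1 = 1, Ring = 1*1 = 1, Spring = 1*1 = 1.
Iteration 2: components of {Gear,Ring,Spring} -> Housing = 1*5 = 5, Seal = 1*2 = 2, Washer = 1*4 = 4.
Iteration 3: components of {Housing,Seal,Washer} -> Bolt = 4*3 = 12.
Iteration 4: no further components; recursion stops.
Total rows emitted: 8.

8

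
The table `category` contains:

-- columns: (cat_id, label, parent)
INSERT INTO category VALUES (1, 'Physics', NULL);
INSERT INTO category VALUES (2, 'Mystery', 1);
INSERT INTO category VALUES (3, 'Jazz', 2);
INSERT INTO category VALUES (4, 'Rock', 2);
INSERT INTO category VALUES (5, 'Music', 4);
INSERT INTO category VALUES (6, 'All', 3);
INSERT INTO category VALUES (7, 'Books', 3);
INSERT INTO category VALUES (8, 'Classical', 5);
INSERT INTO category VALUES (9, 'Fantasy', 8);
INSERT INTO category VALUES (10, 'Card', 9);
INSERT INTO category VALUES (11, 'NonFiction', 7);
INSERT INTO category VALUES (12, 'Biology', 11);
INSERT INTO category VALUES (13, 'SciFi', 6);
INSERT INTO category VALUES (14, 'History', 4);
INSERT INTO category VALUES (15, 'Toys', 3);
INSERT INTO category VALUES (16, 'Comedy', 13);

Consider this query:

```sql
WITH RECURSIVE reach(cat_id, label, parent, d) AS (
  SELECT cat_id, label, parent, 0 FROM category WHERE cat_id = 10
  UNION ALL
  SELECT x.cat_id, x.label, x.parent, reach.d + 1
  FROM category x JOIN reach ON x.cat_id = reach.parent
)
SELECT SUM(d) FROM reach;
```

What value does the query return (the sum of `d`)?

21

Base: cat_id=10 (Card), parent=9, d 0.
Iteration 1: join on cat_id=9 -> Fantasy (id 9, parent=8, d 1).
Iteration 2: join on cat_id=8 -> Classical (id 8, parent=5, d 2).
Iteration 3: join on cat_id=5 -> Music (id 5, parent=4, d 3).
Iteration 4: join on cat_id=4 -> Rock (id 4, parent=2, d 4).
Iteration 5: join on cat_id=2 -> Mystery (id 2, parent=1, d 5).
Iteration 6: join on cat_id=1 -> Physics (id 1, parent=NULL, d 6).
Iteration 7: parent is NULL; no match; recursion stops.
SUM(d) = 0 + 1 + 2 + 3 + 4 + 5 + 6 = 21.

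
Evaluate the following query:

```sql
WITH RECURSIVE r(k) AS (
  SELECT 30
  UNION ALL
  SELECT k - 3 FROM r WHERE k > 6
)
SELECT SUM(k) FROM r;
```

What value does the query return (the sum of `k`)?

162

Base: k=30.
Iteration 1: 30 > 6 holds -> k = 30 - 3 = 27.
Iteration 2: 27 > 6 holds -> k = 27 - 3 = 24.
Iteration 3: 24 > 6 holds -> k = 24 - 3 = 21.
Iteration 4: 21 > 6 holds -> k = 21 - 3 = 18.
Iteration 5: 18 > 6 holds -> k = 18 - 3 = 15.
Iteration 6: 15 > 6 holds -> k = 15 - 3 = 12.
Iteration 7: 12 > 6 holds -> k = 12 - 3 = 9.
Iteration 8: 9 > 6 holds -> k = 9 - 3 = 6.
Iteration 9: 6 > 6 fails; recursion stops.
SUM(k) = 30 + 27 + 24 + 21 + 18 + 15 + 12 + 9 + 6 = 162.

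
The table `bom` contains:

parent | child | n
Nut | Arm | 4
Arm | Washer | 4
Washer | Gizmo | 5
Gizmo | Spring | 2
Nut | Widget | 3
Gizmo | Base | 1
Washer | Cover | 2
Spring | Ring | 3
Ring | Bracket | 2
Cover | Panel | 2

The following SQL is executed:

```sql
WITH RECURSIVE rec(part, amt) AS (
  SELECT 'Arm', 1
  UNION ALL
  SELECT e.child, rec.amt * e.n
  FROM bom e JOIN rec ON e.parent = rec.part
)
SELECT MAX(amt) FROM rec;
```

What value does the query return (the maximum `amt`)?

Base: (Arm, amt=1).
Iteration 1: components of {Arm} -> Washer = 1*4 = 4.
Iteration 2: components of {Washer} -> Cover = 4*2 = 8, Gizmo = 4*5 = 20.
Iteration 3: components of {Cover,Gizmo} -> Base = 20*1 = 20, Panel = 8*2 = 16, Spring = 20*2 = 40.
Iteration 4: components of {Base,Panel,Spring} -> Ring = 40*3 = 120.
Iteration 5: components of {Ring} -> Bracket = 120*2 = 240.
Iteration 6: no further components; recursion stops.
amt values: 1, 4, 20, 8, 40, 20, 16, 120, 240; the maximum is 240.

240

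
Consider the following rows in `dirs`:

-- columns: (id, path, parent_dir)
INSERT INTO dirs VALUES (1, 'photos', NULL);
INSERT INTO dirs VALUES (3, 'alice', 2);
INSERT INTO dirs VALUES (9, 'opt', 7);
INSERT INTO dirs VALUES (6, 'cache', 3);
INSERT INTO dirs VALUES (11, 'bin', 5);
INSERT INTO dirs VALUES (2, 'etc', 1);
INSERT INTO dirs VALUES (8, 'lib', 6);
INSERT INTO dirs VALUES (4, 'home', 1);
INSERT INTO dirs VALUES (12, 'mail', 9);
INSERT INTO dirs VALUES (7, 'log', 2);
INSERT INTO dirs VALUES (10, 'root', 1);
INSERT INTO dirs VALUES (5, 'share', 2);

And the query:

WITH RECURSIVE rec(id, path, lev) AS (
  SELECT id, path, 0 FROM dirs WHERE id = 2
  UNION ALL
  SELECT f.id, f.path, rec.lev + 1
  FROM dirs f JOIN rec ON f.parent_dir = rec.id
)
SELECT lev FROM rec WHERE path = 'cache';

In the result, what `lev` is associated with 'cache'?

2

Base: id=2 (etc) at lev 0.
Iteration 1: rows with parent_dir in {2} -> alice (id 3, lev 1), share (id 5, lev 1), log (id 7, lev 1).
Iteration 2: rows with parent_dir in {3,5,7} -> cache (id 6, lev 2), opt (id 9, lev 2), bin (id 11, lev 2).
Iteration 3: rows with parent_dir in {6,9,11} -> lib (id 8, lev 3), mail (id 12, lev 3).
Iteration 4: no rows with parent_dir in {8,12}; recursion stops.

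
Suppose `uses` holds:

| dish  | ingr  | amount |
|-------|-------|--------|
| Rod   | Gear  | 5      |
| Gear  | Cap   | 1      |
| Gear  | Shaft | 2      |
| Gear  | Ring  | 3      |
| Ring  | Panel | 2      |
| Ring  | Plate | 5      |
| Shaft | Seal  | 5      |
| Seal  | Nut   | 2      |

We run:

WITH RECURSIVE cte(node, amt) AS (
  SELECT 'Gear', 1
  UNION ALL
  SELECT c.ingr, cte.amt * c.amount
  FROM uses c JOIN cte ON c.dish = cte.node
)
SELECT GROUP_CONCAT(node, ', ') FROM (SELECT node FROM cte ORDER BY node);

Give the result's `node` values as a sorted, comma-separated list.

Cap, Gear, Nut, Panel, Plate, Ring, Seal, Shaft

Base: (Gear, amt=1).
Iteration 1: components of {Gear} -> Cap = 1*1 = 1, Ring = 1*3 = 3, Shaft = 1*2 = 2.
Iteration 2: components of {Cap,Ring,Shaft} -> Panel = 3*2 = 6, Plate = 3*5 = 15, Seal = 2*5 = 10.
Iteration 3: components of {Panel,Plate,Seal} -> Nut = 10*2 = 20.
Iteration 4: no further components; recursion stops.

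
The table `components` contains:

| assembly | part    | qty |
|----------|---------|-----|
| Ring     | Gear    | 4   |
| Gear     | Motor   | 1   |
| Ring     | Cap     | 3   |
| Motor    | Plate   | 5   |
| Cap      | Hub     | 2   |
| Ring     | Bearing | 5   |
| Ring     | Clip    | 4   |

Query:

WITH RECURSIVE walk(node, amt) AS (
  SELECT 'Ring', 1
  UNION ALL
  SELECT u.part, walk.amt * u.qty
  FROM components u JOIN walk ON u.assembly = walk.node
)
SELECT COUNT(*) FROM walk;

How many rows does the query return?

Base: (Ring, amt=1).
Iteration 1: components of {Ring} -> Bearing = 1*5 = 5, Cap = 1*3 = 3, Clip = 1*4 = 4, Gear = 1*4 = 4.
Iteration 2: components of {Bearing,Cap,Clip,Gear} -> Hub = 3*2 = 6, Motor = 4*1 = 4.
Iteration 3: components of {Hub,Motor} -> Plate = 4*5 = 20.
Iteration 4: no further components; recursion stops.
Total rows emitted: 8.

8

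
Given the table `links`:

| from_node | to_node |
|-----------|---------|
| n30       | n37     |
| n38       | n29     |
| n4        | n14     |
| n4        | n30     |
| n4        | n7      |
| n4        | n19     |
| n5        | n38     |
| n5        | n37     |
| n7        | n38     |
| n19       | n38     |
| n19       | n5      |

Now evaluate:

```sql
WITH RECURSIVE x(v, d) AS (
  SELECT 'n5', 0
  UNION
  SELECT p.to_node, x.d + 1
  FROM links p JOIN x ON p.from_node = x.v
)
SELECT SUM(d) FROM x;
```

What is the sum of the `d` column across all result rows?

4

Base: (n5, d=0).
Iteration 1: edges from {n5} -> (n37, d=1), (n38, d=1).
Iteration 2: edges from {n37,n38} -> (n29, d=2).
Iteration 3: no outgoing edges from {n29}; recursion stops.
SUM(d) = 0 + 1 + 1 + 2 = 4.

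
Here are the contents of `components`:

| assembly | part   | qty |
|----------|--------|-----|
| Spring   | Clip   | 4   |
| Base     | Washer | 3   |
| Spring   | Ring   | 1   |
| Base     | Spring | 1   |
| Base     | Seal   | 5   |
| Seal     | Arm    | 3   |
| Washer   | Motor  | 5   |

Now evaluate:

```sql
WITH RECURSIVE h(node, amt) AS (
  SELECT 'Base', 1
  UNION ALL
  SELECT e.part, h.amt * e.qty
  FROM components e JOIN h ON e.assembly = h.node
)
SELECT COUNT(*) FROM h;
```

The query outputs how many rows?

8

Base: (Base, amt=1).
Iteration 1: components of {Base} -> Seal = 1*5 = 5, Spring = 1*1 = 1, Washer = 1*3 = 3.
Iteration 2: components of {Seal,Spring,Washer} -> Arm = 5*3 = 15, Clip = 1*4 = 4, Motor = 3*5 = 15, Ring = 1*1 = 1.
Iteration 3: no further components; recursion stops.
Total rows emitted: 8.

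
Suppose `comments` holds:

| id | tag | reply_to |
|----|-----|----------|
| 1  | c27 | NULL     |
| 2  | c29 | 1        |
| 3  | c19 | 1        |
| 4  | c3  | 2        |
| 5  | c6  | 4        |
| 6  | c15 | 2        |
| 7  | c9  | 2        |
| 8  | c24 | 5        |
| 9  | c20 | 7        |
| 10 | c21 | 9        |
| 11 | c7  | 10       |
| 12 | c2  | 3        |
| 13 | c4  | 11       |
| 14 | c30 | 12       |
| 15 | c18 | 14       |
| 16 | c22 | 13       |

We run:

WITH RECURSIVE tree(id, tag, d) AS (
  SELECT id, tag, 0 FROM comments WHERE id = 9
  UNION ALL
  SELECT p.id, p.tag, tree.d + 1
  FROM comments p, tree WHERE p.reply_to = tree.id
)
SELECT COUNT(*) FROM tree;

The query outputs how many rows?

5

Base: id=9 (c20) at d 0.
Iteration 1: rows with reply_to in {9} -> c21 (id 10, d 1).
Iteration 2: rows with reply_to in {10} -> c7 (id 11, d 2).
Iteration 3: rows with reply_to in {11} -> c4 (id 13, d 3).
Iteration 4: rows with reply_to in {13} -> c22 (id 16, d 4).
Iteration 5: no rows with reply_to in {16}; recursion stops.
Total rows emitted: 5.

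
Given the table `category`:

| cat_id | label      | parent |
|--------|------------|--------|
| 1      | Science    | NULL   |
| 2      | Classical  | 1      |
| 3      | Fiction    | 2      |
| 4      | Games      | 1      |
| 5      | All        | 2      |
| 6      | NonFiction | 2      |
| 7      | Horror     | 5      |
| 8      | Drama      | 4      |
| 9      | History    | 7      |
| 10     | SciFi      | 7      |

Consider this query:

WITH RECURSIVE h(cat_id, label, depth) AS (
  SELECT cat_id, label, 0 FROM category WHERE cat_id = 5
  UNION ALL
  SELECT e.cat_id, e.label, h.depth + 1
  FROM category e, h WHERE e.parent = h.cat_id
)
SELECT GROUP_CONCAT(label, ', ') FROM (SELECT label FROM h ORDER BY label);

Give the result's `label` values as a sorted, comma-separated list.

All, History, Horror, SciFi

Base: cat_id=5 (All) at depth 0.
Iteration 1: rows with parent in {5} -> Horror (id 7, depth 1).
Iteration 2: rows with parent in {7} -> History (id 9, depth 2), SciFi (id 10, depth 2).
Iteration 3: no rows with parent in {9,10}; recursion stops.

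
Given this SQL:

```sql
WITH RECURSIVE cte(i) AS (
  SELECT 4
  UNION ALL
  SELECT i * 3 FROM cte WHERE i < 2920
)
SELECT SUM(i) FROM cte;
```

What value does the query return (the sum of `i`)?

13120

Base: i=4.
Iteration 1: 4 < 2920 holds -> i = 4 * 3 = 12.
Iteration 2: 12 < 2920 holds -> i = 12 * 3 = 36.
Iteration 3: 36 < 2920 holds -> i = 36 * 3 = 108.
Iteration 4: 108 < 2920 holds -> i = 108 * 3 = 324.
Iteration 5: 324 < 2920 holds -> i = 324 * 3 = 972.
Iteration 6: 972 < 2920 holds -> i = 972 * 3 = 2916.
Iteration 7: 2916 < 2920 holds -> i = 2916 * 3 = 8748.
Iteration 8: 8748 < 2920 fails; recursion stops.
SUM(i) = 4 + 12 + 36 + 108 + 324 + 972 + 2916 + 8748 = 13120.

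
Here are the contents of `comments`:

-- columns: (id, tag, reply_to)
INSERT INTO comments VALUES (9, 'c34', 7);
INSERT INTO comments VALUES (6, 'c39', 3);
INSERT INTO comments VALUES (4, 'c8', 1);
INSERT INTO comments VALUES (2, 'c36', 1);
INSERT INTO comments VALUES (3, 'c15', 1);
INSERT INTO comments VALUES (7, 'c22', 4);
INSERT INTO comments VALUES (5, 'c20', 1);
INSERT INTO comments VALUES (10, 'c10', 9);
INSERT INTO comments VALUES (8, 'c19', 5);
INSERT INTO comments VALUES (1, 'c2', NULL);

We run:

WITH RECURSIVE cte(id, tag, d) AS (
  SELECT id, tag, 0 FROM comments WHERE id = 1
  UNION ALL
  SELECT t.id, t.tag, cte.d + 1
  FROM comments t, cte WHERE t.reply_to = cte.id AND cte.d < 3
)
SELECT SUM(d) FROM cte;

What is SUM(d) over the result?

13

Base: id=1 (c2) at d 0.
Iteration 1: rows with reply_to in {1} -> c36 (id 2, d 1), c15 (id 3, d 1), c8 (id 4, d 1), c20 (id 5, d 1).
Iteration 2: rows with reply_to in {2,3,4,5} -> c39 (id 6, d 2), c22 (id 7, d 2), c19 (id 8, d 2).
Iteration 3: rows with reply_to in {6,7,8} -> c34 (id 9, d 3).
Iteration 4: d < 3 fails for all current rows; recursion stops.
SUM(d) = 0 + 1 + 1 + 1 + 1 + 2 + 2 + 2 + 3 = 13.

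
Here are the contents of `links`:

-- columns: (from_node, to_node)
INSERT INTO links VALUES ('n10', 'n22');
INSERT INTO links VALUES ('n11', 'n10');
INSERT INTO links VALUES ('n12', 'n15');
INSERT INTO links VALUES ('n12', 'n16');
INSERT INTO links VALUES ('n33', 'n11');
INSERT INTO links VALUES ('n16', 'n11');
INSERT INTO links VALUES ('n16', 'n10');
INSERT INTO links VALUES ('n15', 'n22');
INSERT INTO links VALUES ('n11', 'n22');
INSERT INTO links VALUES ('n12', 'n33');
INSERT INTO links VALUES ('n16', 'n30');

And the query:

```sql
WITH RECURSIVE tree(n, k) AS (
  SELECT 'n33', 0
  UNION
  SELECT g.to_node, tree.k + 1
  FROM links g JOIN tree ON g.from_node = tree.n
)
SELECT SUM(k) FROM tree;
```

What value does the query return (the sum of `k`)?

8

Base: (n33, k=0).
Iteration 1: edges from {n33} -> (n11, k=1).
Iteration 2: edges from {n11} -> (n10, k=2), (n22, k=2).
Iteration 3: edges from {n10,n22} -> (n22, k=3).
Iteration 4: no outgoing edges from {n22}; recursion stops.
SUM(k) = 0 + 1 + 2 + 2 + 3 = 8.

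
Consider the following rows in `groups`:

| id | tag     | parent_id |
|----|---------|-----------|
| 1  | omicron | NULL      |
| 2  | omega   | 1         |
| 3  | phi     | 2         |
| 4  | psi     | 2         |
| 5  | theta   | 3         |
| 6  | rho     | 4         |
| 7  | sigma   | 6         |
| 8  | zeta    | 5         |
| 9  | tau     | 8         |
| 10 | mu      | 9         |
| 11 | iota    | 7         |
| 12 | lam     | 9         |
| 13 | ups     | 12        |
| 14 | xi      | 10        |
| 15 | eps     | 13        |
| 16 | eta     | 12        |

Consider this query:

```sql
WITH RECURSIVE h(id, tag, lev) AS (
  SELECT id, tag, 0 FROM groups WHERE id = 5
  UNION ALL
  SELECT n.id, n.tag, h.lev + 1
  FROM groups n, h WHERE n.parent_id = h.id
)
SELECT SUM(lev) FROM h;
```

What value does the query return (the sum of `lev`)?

Base: id=5 (theta) at lev 0.
Iteration 1: rows with parent_id in {5} -> zeta (id 8, lev 1).
Iteration 2: rows with parent_id in {8} -> tau (id 9, lev 2).
Iteration 3: rows with parent_id in {9} -> mu (id 10, lev 3), lam (id 12, lev 3).
Iteration 4: rows with parent_id in {10,12} -> ups (id 13, lev 4), xi (id 14, lev 4), eta (id 16, lev 4).
Iteration 5: rows with parent_id in {13,14,16} -> eps (id 15, lev 5).
Iteration 6: no rows with parent_id in {15}; recursion stops.
SUM(lev) = 0 + 1 + 2 + 3 + 3 + 4 + 4 + 4 + 5 = 26.

26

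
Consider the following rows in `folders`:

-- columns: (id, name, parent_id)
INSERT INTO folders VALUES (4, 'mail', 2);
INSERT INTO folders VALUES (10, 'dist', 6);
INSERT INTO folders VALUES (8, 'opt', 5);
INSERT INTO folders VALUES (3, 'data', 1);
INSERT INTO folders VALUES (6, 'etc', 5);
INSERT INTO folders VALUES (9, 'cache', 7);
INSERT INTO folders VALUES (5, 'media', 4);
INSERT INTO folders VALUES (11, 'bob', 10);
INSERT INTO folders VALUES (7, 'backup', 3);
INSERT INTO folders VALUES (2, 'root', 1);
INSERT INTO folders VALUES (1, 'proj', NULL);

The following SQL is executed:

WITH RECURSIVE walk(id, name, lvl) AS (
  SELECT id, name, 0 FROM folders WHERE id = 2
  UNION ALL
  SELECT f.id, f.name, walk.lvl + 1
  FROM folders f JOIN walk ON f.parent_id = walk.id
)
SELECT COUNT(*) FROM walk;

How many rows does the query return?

Base: id=2 (root) at lvl 0.
Iteration 1: rows with parent_id in {2} -> mail (id 4, lvl 1).
Iteration 2: rows with parent_id in {4} -> media (id 5, lvl 2).
Iteration 3: rows with parent_id in {5} -> etc (id 6, lvl 3), opt (id 8, lvl 3).
Iteration 4: rows with parent_id in {6,8} -> dist (id 10, lvl 4).
Iteration 5: rows with parent_id in {10} -> bob (id 11, lvl 5).
Iteration 6: no rows with parent_id in {11}; recursion stops.
Total rows emitted: 7.

7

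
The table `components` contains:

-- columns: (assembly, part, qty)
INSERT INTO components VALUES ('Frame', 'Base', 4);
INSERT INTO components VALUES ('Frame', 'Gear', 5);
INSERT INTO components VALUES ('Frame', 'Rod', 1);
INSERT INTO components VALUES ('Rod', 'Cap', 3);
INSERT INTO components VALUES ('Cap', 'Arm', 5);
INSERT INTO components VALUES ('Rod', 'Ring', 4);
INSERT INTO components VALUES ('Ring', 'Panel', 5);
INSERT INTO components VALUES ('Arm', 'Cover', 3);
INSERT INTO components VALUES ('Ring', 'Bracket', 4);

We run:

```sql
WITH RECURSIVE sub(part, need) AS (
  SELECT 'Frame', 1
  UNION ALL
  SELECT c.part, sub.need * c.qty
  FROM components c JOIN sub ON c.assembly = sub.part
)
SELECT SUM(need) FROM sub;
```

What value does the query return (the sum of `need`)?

Base: (Frame, need=1).
Iteration 1: components of {Frame} -> Base = 1*4 = 4, Gear = 1*5 = 5, Rod = 1*1 = 1.
Iteration 2: components of {Base,Gear,Rod} -> Cap = 1*3 = 3, Ring = 1*4 = 4.
Iteration 3: components of {Cap,Ring} -> Arm = 3*5 = 15, Bracket = 4*4 = 16, Panel = 4*5 = 20.
Iteration 4: components of {Arm,Bracket,Panel} -> Cover = 15*3 = 45.
Iteration 5: no further components; recursion stops.
SUM(need) = 1 + 4 + 5 + 1 + 3 + 4 + 15 + 20 + 16 + 45 = 114.

114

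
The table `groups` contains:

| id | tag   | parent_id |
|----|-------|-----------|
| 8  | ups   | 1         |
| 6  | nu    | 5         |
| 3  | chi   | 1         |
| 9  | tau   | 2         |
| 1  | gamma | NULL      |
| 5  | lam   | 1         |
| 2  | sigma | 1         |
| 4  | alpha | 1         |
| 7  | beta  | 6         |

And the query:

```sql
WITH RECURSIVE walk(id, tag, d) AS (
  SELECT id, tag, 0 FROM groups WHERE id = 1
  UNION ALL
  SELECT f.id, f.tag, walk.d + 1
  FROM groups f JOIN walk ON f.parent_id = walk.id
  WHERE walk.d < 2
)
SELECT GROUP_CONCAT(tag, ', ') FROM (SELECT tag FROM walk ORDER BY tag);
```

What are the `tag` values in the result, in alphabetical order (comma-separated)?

alpha, chi, gamma, lam, nu, sigma, tau, ups

Base: id=1 (gamma) at d 0.
Iteration 1: rows with parent_id in {1} -> sigma (id 2, d 1), chi (id 3, d 1), alpha (id 4, d 1), lam (id 5, d 1), ups (id 8, d 1).
Iteration 2: rows with parent_id in {2,3,4,5,8} -> nu (id 6, d 2), tau (id 9, d 2).
Iteration 3: d < 2 fails for all current rows; recursion stops.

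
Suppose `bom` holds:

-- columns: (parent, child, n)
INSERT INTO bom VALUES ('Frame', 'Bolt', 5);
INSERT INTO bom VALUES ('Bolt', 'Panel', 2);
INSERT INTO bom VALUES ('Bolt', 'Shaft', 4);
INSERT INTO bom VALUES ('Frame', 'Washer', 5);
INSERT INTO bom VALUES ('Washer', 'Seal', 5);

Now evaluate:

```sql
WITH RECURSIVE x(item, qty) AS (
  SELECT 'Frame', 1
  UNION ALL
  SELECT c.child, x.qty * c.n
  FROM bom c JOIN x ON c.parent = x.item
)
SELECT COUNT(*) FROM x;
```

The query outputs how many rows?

6

Base: (Frame, qty=1).
Iteration 1: components of {Frame} -> Bolt = 1*5 = 5, Washer = 1*5 = 5.
Iteration 2: components of {Bolt,Washer} -> Panel = 5*2 = 10, Seal = 5*5 = 25, Shaft = 5*4 = 20.
Iteration 3: no further components; recursion stops.
Total rows emitted: 6.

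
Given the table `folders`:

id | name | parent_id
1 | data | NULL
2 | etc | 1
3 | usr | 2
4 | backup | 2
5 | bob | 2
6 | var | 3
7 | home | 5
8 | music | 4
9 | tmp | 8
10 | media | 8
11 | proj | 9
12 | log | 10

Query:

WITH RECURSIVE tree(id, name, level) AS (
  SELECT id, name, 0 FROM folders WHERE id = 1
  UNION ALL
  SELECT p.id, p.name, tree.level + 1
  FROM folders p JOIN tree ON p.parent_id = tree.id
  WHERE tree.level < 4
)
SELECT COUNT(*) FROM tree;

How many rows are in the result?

Base: id=1 (data) at level 0.
Iteration 1: rows with parent_id in {1} -> etc (id 2, level 1).
Iteration 2: rows with parent_id in {2} -> usr (id 3, level 2), backup (id 4, level 2), bob (id 5, level 2).
Iteration 3: rows with parent_id in {3,4,5} -> var (id 6, level 3), home (id 7, level 3), music (id 8, level 3).
Iteration 4: rows with parent_id in {6,7,8} -> tmp (id 9, level 4), media (id 10, level 4).
Iteration 5: level < 4 fails for all current rows; recursion stops.
Total rows emitted: 10.

10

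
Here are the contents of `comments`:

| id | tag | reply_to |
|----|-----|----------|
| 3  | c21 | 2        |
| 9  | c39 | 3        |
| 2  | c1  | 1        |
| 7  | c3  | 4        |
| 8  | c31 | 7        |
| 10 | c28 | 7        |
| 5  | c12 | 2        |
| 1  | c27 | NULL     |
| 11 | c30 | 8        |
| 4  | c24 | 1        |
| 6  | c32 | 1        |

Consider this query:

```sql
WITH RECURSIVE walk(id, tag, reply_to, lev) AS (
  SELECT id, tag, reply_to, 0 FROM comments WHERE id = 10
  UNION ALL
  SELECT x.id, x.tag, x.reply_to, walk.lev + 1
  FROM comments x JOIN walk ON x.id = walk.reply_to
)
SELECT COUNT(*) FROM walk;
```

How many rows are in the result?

4

Base: id=10 (c28), reply_to=7, lev 0.
Iteration 1: join on id=7 -> c3 (id 7, reply_to=4, lev 1).
Iteration 2: join on id=4 -> c24 (id 4, reply_to=1, lev 2).
Iteration 3: join on id=1 -> c27 (id 1, reply_to=NULL, lev 3).
Iteration 4: reply_to is NULL; no match; recursion stops.
Total rows emitted: 4.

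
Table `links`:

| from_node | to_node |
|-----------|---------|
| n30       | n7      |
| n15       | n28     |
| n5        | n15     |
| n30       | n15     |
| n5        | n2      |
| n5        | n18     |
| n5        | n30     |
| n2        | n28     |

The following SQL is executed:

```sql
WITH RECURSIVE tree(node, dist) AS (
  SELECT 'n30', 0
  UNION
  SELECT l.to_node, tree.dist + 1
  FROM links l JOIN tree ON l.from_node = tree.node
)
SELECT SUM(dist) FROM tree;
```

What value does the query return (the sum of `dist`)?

Base: (n30, dist=0).
Iteration 1: edges from {n30} -> (n15, dist=1), (n7, dist=1).
Iteration 2: edges from {n15,n7} -> (n28, dist=2).
Iteration 3: no outgoing edges from {n28}; recursion stops.
SUM(dist) = 0 + 1 + 1 + 2 = 4.

4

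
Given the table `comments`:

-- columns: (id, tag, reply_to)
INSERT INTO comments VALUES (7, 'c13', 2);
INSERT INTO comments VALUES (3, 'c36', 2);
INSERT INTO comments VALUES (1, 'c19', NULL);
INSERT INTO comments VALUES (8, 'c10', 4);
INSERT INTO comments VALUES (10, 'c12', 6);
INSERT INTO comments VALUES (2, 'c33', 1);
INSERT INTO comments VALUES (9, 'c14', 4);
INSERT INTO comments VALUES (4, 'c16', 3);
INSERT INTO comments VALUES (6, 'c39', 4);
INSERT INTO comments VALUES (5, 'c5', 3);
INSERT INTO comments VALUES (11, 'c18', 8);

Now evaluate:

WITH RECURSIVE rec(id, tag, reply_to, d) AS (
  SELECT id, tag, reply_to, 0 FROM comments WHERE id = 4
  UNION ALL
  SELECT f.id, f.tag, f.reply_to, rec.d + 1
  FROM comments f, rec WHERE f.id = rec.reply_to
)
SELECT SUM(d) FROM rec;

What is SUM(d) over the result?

6

Base: id=4 (c16), reply_to=3, d 0.
Iteration 1: join on id=3 -> c36 (id 3, reply_to=2, d 1).
Iteration 2: join on id=2 -> c33 (id 2, reply_to=1, d 2).
Iteration 3: join on id=1 -> c19 (id 1, reply_to=NULL, d 3).
Iteration 4: reply_to is NULL; no match; recursion stops.
SUM(d) = 0 + 1 + 2 + 3 = 6.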